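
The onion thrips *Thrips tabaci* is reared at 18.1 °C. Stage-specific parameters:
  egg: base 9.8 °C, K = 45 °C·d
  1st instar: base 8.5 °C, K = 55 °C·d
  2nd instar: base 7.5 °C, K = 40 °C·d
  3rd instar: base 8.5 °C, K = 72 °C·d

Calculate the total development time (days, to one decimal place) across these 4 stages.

22.4 days

egg: 45 / (18.1 − 9.8) = 45 / 8.3 = 5.422 d.
1st instar: 55 / (18.1 − 8.5) = 55 / 9.6 = 5.729 d.
2nd instar: 40 / (18.1 − 7.5) = 40 / 10.6 = 3.774 d.
3rd instar: 72 / (18.1 − 8.5) = 72 / 9.6 = 7.500 d.
Sum = 22.424 ≈ 22.4 days.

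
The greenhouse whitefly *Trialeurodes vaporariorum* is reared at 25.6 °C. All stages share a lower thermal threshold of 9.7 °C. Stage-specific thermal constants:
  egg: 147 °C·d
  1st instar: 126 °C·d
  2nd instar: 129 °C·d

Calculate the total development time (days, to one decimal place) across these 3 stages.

25.3 days

Daily accumulation at 25.6 °C = 25.6 − 9.7 = 15.9 DD/day.
Total K = 147 + 126 + 129 = 402 DD.
Total duration = 402 / 15.9 = 25.283 ≈ 25.3 days.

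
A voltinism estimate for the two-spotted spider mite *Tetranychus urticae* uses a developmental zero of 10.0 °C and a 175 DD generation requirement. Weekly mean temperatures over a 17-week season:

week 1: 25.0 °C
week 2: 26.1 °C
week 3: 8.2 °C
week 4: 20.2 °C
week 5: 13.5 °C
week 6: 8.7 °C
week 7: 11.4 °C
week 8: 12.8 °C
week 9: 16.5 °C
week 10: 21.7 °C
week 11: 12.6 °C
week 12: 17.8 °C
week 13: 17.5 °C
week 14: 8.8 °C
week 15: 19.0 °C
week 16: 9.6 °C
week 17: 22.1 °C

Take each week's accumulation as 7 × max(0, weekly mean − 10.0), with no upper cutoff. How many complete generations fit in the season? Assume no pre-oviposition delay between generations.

4 generations

Weekly DD (7 × max(0, T̄ − 10.0)): 105.0, 112.7, 0.0, 71.4, 24.5, 0.0, 9.8, 19.6, 45.5, 81.9, 18.2, 54.6, 52.5, 0.0, 63.0, 0.0, 84.7.
Season total = 743.4 DD.
Complete generations = ⌊743.4 / 175⌋ = 4.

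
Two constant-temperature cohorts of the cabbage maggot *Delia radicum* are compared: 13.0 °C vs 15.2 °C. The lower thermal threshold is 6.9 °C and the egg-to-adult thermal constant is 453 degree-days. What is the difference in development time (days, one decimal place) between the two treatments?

At 13.0 °C: 453 / (13.0 − 6.9) = 453 / 6.1 = 74.262 d.
At 15.2 °C: 453 / (15.2 − 6.9) = 453 / 8.3 = 54.578 d.
Difference = |74.262 − 54.578| = 19.684 ≈ 19.7 days.

19.7 days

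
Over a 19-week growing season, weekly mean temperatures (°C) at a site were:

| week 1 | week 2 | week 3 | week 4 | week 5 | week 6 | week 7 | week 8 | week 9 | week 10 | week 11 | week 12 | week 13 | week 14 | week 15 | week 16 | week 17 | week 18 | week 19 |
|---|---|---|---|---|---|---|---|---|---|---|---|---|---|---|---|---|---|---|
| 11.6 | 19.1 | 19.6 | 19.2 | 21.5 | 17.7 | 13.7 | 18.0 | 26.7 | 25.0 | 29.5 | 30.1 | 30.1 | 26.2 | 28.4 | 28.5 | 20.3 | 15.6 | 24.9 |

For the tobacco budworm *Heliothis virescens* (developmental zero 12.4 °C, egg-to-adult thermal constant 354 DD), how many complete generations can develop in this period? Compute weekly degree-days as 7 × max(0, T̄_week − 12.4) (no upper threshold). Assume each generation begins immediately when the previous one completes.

Weekly DD (7 × max(0, T̄ − 12.4)): 0.0, 46.9, 50.4, 47.6, 63.7, 37.1, 9.1, 39.2, 100.1, 88.2, 119.7, 123.9, 123.9, 96.6, 112.0, 112.7, 55.3, 22.4, 87.5.
Season total = 1336.3 DD.
Complete generations = ⌊1336.3 / 354⌋ = 3.

3 generations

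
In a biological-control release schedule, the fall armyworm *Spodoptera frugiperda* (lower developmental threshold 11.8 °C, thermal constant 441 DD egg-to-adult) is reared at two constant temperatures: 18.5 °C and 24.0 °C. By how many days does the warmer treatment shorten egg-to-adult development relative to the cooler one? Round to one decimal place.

At 18.5 °C: 441 / (18.5 − 11.8) = 441 / 6.7 = 65.821 d.
At 24.0 °C: 441 / (24.0 − 11.8) = 441 / 12.2 = 36.148 d.
Difference = |65.821 − 36.148| = 29.673 ≈ 29.7 days.

29.7 days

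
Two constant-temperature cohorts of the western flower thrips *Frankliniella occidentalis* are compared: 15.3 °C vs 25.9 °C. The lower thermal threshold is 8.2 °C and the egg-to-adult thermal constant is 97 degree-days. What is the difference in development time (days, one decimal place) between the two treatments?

At 15.3 °C: 97 / (15.3 − 8.2) = 97 / 7.1 = 13.662 d.
At 25.9 °C: 97 / (25.9 − 8.2) = 97 / 17.7 = 5.480 d.
Difference = |13.662 − 5.480| = 8.182 ≈ 8.2 days.

8.2 days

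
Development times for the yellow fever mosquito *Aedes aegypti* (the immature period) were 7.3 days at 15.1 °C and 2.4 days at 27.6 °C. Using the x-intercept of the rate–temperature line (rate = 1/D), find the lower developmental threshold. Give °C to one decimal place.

9.0 °C

Under the model K = D·(T − T_b), so D₁·(T₁ − T_b) = D₂·(T₂ − T_b).
7.3·(15.1 − T_b) = 2.4·(27.6 − T_b)
T_b = (7.3·15.1 − 2.4·27.6) / (7.3 − 2.4) = 43.99 / 4.9 = 8.978 °C ≈ 9.0 °C.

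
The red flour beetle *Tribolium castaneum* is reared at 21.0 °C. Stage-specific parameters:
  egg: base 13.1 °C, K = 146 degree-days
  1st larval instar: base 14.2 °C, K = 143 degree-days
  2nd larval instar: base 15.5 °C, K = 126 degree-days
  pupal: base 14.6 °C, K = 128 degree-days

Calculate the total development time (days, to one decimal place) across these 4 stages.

egg: 146 / (21.0 − 13.1) = 146 / 7.9 = 18.481 d.
1st larval instar: 143 / (21.0 − 14.2) = 143 / 6.8 = 21.029 d.
2nd larval instar: 126 / (21.0 − 15.5) = 126 / 5.5 = 22.909 d.
pupal: 128 / (21.0 − 14.6) = 128 / 6.4 = 20.000 d.
Sum = 82.420 ≈ 82.4 days.

82.4 days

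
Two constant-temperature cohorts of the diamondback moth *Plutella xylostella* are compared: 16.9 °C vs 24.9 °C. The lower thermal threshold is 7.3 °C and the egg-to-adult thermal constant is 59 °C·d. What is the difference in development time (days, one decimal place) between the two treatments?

2.8 days

At 16.9 °C: 59 / (16.9 − 7.3) = 59 / 9.6 = 6.146 d.
At 24.9 °C: 59 / (24.9 − 7.3) = 59 / 17.6 = 3.352 d.
Difference = |6.146 − 3.352| = 2.794 ≈ 2.8 days.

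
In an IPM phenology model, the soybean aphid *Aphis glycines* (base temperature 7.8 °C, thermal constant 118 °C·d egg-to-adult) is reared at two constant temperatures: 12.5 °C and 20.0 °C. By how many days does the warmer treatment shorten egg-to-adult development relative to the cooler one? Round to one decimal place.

At 12.5 °C: 118 / (12.5 − 7.8) = 118 / 4.7 = 25.106 d.
At 20.0 °C: 118 / (20.0 − 7.8) = 118 / 12.2 = 9.672 d.
Difference = |25.106 − 9.672| = 15.434 ≈ 15.4 days.

15.4 days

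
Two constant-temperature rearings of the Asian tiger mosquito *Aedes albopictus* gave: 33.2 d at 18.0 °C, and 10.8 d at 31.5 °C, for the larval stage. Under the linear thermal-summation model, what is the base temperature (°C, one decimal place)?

11.5 °C

Under the model K = D·(T − T_b), so D₁·(T₁ − T_b) = D₂·(T₂ − T_b).
33.2·(18.0 − T_b) = 10.8·(31.5 − T_b)
T_b = (33.2·18.0 − 10.8·31.5) / (33.2 − 10.8) = 257.40 / 22.4 = 11.491 °C ≈ 11.5 °C.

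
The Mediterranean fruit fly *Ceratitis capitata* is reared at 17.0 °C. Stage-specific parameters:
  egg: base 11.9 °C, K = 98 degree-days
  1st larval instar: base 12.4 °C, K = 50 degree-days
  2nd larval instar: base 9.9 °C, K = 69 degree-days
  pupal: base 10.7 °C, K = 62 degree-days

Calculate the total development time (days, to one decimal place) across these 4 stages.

49.6 days

egg: 98 / (17.0 − 11.9) = 98 / 5.1 = 19.216 d.
1st larval instar: 50 / (17.0 − 12.4) = 50 / 4.6 = 10.870 d.
2nd larval instar: 69 / (17.0 − 9.9) = 69 / 7.1 = 9.718 d.
pupal: 62 / (17.0 − 10.7) = 62 / 6.3 = 9.841 d.
Sum = 49.645 ≈ 49.6 days.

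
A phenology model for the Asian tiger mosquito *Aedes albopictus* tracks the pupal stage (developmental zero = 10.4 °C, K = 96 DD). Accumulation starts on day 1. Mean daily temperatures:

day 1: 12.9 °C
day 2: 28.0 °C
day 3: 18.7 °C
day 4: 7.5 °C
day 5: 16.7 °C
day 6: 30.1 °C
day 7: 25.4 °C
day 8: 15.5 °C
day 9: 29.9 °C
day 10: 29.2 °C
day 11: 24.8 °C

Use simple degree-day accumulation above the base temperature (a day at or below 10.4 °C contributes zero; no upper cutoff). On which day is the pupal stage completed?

Daily DD above 10.4 °C: 2.5, 17.6, 8.3, 0.0, 6.3, 19.7, 15.0, 5.1, 19.5, 18.8, 14.4.
Cumulative: 2.5, 20.1, 28.4, 28.4, 34.7, 54.4, 69.4, 74.5, 94.0, 112.8, 127.2.
The total first reaches 96 DD on day 10.

day 10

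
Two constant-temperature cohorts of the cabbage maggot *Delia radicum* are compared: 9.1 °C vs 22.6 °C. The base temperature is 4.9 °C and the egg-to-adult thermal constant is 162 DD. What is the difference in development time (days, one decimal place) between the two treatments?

At 9.1 °C: 162 / (9.1 − 4.9) = 162 / 4.2 = 38.571 d.
At 22.6 °C: 162 / (22.6 − 4.9) = 162 / 17.7 = 9.153 d.
Difference = |38.571 − 9.153| = 29.419 ≈ 29.4 days.

29.4 days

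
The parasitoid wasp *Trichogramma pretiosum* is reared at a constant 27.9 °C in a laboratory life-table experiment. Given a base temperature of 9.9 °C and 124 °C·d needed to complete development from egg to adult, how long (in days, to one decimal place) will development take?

Daily accumulation = 27.9 − 9.9 = 18.0 DD/day.
Duration = 124 / 18.0 = 6.889 ≈ 6.9 days.

6.9 days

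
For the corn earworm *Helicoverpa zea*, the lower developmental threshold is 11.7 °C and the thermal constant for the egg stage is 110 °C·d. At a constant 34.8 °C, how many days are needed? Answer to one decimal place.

Daily accumulation = 34.8 − 11.7 = 23.1 DD/day.
Duration = 110 / 23.1 = 4.762 ≈ 4.8 days.

4.8 days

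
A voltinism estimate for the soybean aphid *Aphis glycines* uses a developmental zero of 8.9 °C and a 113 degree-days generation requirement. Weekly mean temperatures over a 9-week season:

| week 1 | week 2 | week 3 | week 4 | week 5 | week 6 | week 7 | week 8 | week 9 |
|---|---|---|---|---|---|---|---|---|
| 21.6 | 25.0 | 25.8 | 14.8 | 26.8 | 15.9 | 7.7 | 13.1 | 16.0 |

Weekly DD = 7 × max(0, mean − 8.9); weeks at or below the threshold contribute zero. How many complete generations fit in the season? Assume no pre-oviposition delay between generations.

5 generations

Weekly DD (7 × max(0, T̄ − 8.9)): 88.9, 112.7, 118.3, 41.3, 125.3, 49.0, 0.0, 29.4, 49.7.
Season total = 614.6 DD.
Complete generations = ⌊614.6 / 113⌋ = 5.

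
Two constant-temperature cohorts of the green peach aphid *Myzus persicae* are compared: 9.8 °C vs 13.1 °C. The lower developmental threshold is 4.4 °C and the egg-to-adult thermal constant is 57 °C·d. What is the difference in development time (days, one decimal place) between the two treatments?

4.0 days

At 9.8 °C: 57 / (9.8 − 4.4) = 57 / 5.4 = 10.556 d.
At 13.1 °C: 57 / (13.1 − 4.4) = 57 / 8.7 = 6.552 d.
Difference = |10.556 − 6.552| = 4.004 ≈ 4.0 days.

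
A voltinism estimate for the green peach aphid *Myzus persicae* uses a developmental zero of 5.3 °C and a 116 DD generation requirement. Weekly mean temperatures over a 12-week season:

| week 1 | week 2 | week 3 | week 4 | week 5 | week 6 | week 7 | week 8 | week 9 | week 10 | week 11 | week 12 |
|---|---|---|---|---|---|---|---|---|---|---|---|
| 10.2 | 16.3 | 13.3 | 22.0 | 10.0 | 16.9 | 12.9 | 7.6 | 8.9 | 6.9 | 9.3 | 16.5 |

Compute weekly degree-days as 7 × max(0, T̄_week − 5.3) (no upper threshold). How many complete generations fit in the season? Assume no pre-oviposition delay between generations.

5 generations

Weekly DD (7 × max(0, T̄ − 5.3)): 34.3, 77.0, 56.0, 116.9, 32.9, 81.2, 53.2, 16.1, 25.2, 11.2, 28.0, 78.4.
Season total = 610.4 DD.
Complete generations = ⌊610.4 / 116⌋ = 5.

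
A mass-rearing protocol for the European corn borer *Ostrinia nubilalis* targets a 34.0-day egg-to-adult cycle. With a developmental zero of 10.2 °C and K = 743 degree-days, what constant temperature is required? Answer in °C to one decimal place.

32.1 °C

Required daily accumulation = 743 / 34.0 = 21.853 DD/day.
T = T_base + 21.853 = 10.2 + 21.853 = 32.053 ≈ 32.1 °C.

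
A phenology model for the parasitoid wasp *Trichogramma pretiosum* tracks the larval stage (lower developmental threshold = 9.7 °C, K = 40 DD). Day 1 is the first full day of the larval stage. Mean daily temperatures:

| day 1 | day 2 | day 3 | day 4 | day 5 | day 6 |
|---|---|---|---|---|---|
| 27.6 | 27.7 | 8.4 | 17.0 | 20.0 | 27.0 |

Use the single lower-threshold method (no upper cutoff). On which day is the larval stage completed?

day 4

Daily DD above 9.7 °C: 17.9, 18.0, 0.0, 7.3, 10.3, 17.3.
Cumulative: 17.9, 35.9, 35.9, 43.2, 53.5, 70.8.
The total first reaches 40 DD on day 4.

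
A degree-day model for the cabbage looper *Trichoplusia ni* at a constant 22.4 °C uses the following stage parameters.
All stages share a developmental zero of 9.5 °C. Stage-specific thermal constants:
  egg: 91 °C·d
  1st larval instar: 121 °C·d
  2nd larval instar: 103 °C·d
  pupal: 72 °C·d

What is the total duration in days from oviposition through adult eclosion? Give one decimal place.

Daily accumulation at 22.4 °C = 22.4 − 9.5 = 12.9 DD/day.
Total K = 91 + 121 + 103 + 72 = 387 DD.
Total duration = 387 / 12.9 = 30.000 ≈ 30.0 days.

30.0 days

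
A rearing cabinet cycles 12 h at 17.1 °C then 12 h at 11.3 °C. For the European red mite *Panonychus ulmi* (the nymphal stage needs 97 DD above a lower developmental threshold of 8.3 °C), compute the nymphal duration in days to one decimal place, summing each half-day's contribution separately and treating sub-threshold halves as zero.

16.4 days

Day half: max(0, 17.1 − 8.3) × 0.5 = 8.8 × 0.5 = 4.40 DD.
Night half: max(0, 11.3 − 8.3) × 0.5 = 3.0 × 0.5 = 1.50 DD.
Per 24 h: 5.90 DD/day.
Duration = 97 / 5.90 = 16.441 ≈ 16.4 days.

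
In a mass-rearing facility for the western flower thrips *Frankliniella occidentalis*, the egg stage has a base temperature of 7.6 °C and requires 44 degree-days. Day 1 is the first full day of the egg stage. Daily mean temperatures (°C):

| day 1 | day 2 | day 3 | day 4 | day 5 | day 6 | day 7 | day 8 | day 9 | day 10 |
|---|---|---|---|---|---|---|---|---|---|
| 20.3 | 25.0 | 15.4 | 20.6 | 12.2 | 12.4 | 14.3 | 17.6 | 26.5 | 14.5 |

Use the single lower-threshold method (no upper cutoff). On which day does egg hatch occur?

day 4

Daily DD above 7.6 °C: 12.7, 17.4, 7.8, 13.0, 4.6, 4.8, 6.7, 10.0, 18.9, 6.9.
Cumulative: 12.7, 30.1, 37.9, 50.9, 55.5, 60.3, 67.0, 77.0, 95.9, 102.8.
The total first reaches 44 DD on day 4.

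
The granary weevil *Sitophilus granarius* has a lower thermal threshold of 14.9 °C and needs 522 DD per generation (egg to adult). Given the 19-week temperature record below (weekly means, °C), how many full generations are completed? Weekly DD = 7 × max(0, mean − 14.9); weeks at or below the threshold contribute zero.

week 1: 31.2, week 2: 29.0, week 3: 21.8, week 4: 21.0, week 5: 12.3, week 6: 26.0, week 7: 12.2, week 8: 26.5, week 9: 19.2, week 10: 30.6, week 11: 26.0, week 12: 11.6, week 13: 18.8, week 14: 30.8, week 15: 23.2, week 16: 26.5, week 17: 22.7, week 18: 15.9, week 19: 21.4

2 generations

Weekly DD (7 × max(0, T̄ − 14.9)): 114.1, 98.7, 48.3, 42.7, 0.0, 77.7, 0.0, 81.2, 30.1, 109.9, 77.7, 0.0, 27.3, 111.3, 58.1, 81.2, 54.6, 7.0, 45.5.
Season total = 1065.4 DD.
Complete generations = ⌊1065.4 / 522⌋ = 2.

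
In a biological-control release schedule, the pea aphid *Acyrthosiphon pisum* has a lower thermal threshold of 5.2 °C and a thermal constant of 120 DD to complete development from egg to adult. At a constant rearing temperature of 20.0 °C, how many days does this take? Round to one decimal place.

Daily accumulation = 20.0 − 5.2 = 14.8 DD/day.
Duration = 120 / 14.8 = 8.108 ≈ 8.1 days.

8.1 days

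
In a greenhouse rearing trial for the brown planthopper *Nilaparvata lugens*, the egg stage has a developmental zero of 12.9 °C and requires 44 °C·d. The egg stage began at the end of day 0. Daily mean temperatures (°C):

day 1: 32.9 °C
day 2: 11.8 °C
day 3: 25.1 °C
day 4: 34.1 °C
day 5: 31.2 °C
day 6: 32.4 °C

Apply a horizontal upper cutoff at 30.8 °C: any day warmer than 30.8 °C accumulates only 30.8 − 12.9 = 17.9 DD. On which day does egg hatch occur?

day 4

Daily DD above 12.9 °C (capped at 17.9): 17.9, 0.0, 12.2, 17.9, 17.9, 17.9.
Cumulative: 17.9, 17.9, 30.1, 48.0, 65.9, 83.8.
The total first reaches 44 DD on day 4.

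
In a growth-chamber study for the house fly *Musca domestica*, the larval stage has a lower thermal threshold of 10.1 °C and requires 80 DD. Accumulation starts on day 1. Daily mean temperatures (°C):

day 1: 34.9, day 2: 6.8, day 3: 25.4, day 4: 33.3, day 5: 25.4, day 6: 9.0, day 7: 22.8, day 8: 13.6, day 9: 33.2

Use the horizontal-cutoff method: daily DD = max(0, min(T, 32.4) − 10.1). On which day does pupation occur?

day 7

Daily DD above 10.1 °C (capped at 22.3): 22.3, 0.0, 15.3, 22.3, 15.3, 0.0, 12.7, 3.5, 22.3.
Cumulative: 22.3, 22.3, 37.6, 59.9, 75.2, 75.2, 87.9, 91.4, 113.7.
The total first reaches 80 DD on day 7.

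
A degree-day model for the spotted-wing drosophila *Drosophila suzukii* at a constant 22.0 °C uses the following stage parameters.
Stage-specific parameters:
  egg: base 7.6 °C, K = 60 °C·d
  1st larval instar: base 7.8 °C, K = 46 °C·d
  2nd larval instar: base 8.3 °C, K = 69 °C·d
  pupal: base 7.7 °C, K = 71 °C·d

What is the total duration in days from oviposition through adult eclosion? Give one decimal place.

egg: 60 / (22.0 − 7.6) = 60 / 14.4 = 4.167 d.
1st larval instar: 46 / (22.0 − 7.8) = 46 / 14.2 = 3.239 d.
2nd larval instar: 69 / (22.0 − 8.3) = 69 / 13.7 = 5.036 d.
pupal: 71 / (22.0 − 7.7) = 71 / 14.3 = 4.965 d.
Sum = 17.408 ≈ 17.4 days.

17.4 days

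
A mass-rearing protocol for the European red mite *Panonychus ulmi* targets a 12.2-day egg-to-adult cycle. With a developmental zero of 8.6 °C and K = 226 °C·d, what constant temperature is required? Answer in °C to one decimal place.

Required daily accumulation = 226 / 12.2 = 18.525 DD/day.
T = T_base + 18.525 = 8.6 + 18.525 = 27.125 ≈ 27.1 °C.

27.1 °C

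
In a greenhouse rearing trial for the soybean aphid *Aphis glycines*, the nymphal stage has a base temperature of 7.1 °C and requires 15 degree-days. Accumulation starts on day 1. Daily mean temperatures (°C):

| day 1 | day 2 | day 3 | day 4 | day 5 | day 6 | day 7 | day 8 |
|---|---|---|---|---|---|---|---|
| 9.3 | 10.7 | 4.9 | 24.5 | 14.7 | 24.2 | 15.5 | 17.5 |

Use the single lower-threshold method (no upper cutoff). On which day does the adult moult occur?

day 4

Daily DD above 7.1 °C: 2.2, 3.6, 0.0, 17.4, 7.6, 17.1, 8.4, 10.4.
Cumulative: 2.2, 5.8, 5.8, 23.2, 30.8, 47.9, 56.3, 66.7.
The total first reaches 15 DD on day 4.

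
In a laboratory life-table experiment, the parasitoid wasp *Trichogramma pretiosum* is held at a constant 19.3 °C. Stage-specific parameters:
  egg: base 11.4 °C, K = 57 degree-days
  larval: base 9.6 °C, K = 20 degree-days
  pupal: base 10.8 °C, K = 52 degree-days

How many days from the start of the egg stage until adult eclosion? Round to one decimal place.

egg: 57 / (19.3 − 11.4) = 57 / 7.9 = 7.215 d.
larval: 20 / (19.3 − 9.6) = 20 / 9.7 = 2.062 d.
pupal: 52 / (19.3 − 10.8) = 52 / 8.5 = 6.118 d.
Sum = 15.395 ≈ 15.4 days.

15.4 days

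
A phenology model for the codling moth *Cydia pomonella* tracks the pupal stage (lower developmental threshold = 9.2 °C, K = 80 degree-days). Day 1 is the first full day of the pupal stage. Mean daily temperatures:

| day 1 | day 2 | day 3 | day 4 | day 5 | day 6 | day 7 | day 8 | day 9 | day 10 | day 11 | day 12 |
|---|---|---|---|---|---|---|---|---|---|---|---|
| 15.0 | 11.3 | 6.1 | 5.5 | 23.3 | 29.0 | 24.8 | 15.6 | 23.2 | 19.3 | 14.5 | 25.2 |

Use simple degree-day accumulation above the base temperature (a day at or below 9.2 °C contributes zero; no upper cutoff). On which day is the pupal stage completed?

Daily DD above 9.2 °C: 5.8, 2.1, 0.0, 0.0, 14.1, 19.8, 15.6, 6.4, 14.0, 10.1, 5.3, 16.0.
Cumulative: 5.8, 7.9, 7.9, 7.9, 22.0, 41.8, 57.4, 63.8, 77.8, 87.9, 93.2, 109.2.
The total first reaches 80 DD on day 10.

day 10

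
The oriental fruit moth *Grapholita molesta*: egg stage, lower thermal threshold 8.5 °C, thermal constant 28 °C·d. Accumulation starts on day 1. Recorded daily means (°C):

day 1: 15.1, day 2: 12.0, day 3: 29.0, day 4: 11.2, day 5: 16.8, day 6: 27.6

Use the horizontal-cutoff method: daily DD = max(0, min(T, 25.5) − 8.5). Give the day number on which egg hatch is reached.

Daily DD above 8.5 °C (capped at 17.0): 6.6, 3.5, 17.0, 2.7, 8.3, 17.0.
Cumulative: 6.6, 10.1, 27.1, 29.8, 38.1, 55.1.
The total first reaches 28 DD on day 4.

day 4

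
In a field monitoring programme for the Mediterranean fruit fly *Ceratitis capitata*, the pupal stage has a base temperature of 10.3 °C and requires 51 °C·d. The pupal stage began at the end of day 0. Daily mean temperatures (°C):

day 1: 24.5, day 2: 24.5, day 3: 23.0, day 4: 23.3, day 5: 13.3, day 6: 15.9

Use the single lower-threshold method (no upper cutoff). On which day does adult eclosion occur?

Daily DD above 10.3 °C: 14.2, 14.2, 12.7, 13.0, 3.0, 5.6.
Cumulative: 14.2, 28.4, 41.1, 54.1, 57.1, 62.7.
The total first reaches 51 DD on day 4.

day 4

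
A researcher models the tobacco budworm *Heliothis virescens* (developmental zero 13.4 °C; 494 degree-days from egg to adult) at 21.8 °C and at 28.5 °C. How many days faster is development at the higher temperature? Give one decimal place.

26.1 days

At 21.8 °C: 494 / (21.8 − 13.4) = 494 / 8.4 = 58.810 d.
At 28.5 °C: 494 / (28.5 − 13.4) = 494 / 15.1 = 32.715 d.
Difference = |58.810 − 32.715| = 26.094 ≈ 26.1 days.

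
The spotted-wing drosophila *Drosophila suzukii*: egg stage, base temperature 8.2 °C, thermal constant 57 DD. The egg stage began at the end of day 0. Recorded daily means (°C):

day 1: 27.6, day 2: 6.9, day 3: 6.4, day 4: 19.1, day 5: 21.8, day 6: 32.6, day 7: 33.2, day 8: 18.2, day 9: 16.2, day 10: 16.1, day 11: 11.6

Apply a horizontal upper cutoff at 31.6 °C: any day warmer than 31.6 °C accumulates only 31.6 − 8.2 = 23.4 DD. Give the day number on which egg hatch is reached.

Daily DD above 8.2 °C (capped at 23.4): 19.4, 0.0, 0.0, 10.9, 13.6, 23.4, 23.4, 10.0, 8.0, 7.9, 3.4.
Cumulative: 19.4, 19.4, 19.4, 30.3, 43.9, 67.3, 90.7, 100.7, 108.7, 116.6, 120.0.
The total first reaches 57 DD on day 6.

day 6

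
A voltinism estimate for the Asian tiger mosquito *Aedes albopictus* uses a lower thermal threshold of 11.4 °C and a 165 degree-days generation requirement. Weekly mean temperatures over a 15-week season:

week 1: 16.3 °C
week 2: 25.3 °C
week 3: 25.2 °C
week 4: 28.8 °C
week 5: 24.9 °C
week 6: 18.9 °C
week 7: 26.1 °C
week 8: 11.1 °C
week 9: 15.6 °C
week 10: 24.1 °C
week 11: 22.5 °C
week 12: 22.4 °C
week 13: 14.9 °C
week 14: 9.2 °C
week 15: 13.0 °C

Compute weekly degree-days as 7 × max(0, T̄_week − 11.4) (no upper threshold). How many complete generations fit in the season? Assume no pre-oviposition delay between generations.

Weekly DD (7 × max(0, T̄ − 11.4)): 34.3, 97.3, 96.6, 121.8, 94.5, 52.5, 102.9, 0.0, 29.4, 88.9, 77.7, 77.0, 24.5, 0.0, 11.2.
Season total = 908.6 DD.
Complete generations = ⌊908.6 / 165⌋ = 5.

5 generations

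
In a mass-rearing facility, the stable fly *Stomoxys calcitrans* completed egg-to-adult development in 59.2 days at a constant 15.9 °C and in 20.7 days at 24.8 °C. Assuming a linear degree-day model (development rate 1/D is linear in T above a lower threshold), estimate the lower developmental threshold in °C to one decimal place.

11.1 °C

Under the model K = D·(T − T_b), so D₁·(T₁ − T_b) = D₂·(T₂ − T_b).
59.2·(15.9 − T_b) = 20.7·(24.8 − T_b)
T_b = (59.2·15.9 − 20.7·24.8) / (59.2 − 20.7) = 427.92 / 38.5 = 11.115 °C ≈ 11.1 °C.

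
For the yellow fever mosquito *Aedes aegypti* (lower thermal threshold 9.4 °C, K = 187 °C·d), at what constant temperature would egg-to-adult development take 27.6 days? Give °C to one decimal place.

Required daily accumulation = 187 / 27.6 = 6.775 DD/day.
T = T_base + 6.775 = 9.4 + 6.775 = 16.175 ≈ 16.2 °C.

16.2 °C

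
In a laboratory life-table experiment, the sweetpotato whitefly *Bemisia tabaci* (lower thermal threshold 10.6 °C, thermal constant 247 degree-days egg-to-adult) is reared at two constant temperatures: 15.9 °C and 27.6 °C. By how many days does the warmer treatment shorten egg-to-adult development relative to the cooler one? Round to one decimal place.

32.1 days

At 15.9 °C: 247 / (15.9 − 10.6) = 247 / 5.3 = 46.604 d.
At 27.6 °C: 247 / (27.6 − 10.6) = 247 / 17.0 = 14.529 d.
Difference = |46.604 − 14.529| = 32.074 ≈ 32.1 days.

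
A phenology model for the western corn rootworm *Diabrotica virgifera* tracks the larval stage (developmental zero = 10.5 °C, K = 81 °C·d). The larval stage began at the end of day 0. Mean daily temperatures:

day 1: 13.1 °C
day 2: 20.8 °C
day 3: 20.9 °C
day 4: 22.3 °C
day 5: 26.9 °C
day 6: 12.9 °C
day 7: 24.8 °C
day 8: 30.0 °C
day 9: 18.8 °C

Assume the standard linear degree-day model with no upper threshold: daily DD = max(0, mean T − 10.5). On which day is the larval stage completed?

Daily DD above 10.5 °C: 2.6, 10.3, 10.4, 11.8, 16.4, 2.4, 14.3, 19.5, 8.3.
Cumulative: 2.6, 12.9, 23.3, 35.1, 51.5, 53.9, 68.2, 87.7, 96.0.
The total first reaches 81 DD on day 8.

day 8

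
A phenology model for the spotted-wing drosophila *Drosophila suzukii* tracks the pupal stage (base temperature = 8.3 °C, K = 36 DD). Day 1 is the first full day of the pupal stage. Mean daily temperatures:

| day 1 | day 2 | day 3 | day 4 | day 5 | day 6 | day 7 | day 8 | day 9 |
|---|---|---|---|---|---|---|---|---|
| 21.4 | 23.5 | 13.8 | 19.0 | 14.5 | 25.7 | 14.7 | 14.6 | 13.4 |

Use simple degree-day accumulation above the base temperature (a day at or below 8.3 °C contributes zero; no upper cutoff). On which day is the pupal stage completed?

day 4

Daily DD above 8.3 °C: 13.1, 15.2, 5.5, 10.7, 6.2, 17.4, 6.4, 6.3, 5.1.
Cumulative: 13.1, 28.3, 33.8, 44.5, 50.7, 68.1, 74.5, 80.8, 85.9.
The total first reaches 36 DD on day 4.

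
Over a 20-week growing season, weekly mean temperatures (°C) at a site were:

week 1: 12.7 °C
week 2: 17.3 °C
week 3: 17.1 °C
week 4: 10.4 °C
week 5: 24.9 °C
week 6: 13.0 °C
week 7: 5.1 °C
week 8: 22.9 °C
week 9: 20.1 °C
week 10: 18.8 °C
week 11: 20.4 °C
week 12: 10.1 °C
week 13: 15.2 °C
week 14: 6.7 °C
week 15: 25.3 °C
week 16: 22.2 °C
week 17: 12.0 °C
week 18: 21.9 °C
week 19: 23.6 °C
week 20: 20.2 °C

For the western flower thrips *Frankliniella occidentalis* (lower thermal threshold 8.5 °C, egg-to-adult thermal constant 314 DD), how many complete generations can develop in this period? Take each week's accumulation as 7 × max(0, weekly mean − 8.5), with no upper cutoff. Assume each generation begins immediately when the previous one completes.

Weekly DD (7 × max(0, T̄ − 8.5)): 29.4, 61.6, 60.2, 13.3, 114.8, 31.5, 0.0, 100.8, 81.2, 72.1, 83.3, 11.2, 46.9, 0.0, 117.6, 95.9, 24.5, 93.8, 105.7, 81.9.
Season total = 1225.7 DD.
Complete generations = ⌊1225.7 / 314⌋ = 3.

3 generations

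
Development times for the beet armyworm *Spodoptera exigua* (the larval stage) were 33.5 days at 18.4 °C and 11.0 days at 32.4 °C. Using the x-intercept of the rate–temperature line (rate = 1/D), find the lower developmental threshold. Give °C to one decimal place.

11.6 °C

Linear rate model ⇒ the product D·(T − T_b) is constant across temperatures.
33.5·(18.4 − T_b) = 11.0·(32.4 − T_b)
T_b = (33.5·18.4 − 11.0·32.4) / (33.5 − 11.0) = 260.00 / 22.5 = 11.556 °C ≈ 11.6 °C.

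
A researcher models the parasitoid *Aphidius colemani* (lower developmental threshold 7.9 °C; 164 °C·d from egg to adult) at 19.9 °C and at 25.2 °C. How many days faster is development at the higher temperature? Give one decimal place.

At 19.9 °C: 164 / (19.9 − 7.9) = 164 / 12.0 = 13.667 d.
At 25.2 °C: 164 / (25.2 − 7.9) = 164 / 17.3 = 9.480 d.
Difference = |13.667 − 9.480| = 4.187 ≈ 4.2 days.

4.2 days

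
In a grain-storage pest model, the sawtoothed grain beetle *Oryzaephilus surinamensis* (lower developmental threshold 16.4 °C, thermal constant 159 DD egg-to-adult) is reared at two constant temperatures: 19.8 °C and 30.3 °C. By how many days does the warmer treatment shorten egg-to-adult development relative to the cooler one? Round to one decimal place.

At 19.8 °C: 159 / (19.8 − 16.4) = 159 / 3.4 = 46.765 d.
At 30.3 °C: 159 / (30.3 − 16.4) = 159 / 13.9 = 11.439 d.
Difference = |46.765 − 11.439| = 35.326 ≈ 35.3 days.

35.3 days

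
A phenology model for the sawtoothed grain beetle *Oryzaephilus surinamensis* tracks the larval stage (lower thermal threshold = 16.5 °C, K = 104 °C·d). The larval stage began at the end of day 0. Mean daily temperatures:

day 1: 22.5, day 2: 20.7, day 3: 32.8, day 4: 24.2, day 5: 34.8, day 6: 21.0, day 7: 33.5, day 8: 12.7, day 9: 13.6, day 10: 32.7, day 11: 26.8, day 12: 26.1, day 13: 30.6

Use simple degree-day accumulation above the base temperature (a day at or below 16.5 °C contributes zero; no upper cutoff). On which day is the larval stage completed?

day 12

Daily DD above 16.5 °C: 6.0, 4.2, 16.3, 7.7, 18.3, 4.5, 17.0, 0.0, 0.0, 16.2, 10.3, 9.6, 14.1.
Cumulative: 6.0, 10.2, 26.5, 34.2, 52.5, 57.0, 74.0, 74.0, 74.0, 90.2, 100.5, 110.1, 124.2.
The total first reaches 104 DD on day 12.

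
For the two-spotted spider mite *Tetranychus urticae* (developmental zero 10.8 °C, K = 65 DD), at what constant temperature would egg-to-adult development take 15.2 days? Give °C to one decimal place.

Required daily accumulation = 65 / 15.2 = 4.276 DD/day.
T = T_base + 4.276 = 10.8 + 4.276 = 15.076 ≈ 15.1 °C.

15.1 °C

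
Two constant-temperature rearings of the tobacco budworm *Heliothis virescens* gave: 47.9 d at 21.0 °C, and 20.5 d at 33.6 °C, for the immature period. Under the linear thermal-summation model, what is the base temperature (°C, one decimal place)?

Equal thermal constants: D₁(T₁ − T_b) = D₂(T₂ − T_b).
47.9·(21.0 − T_b) = 20.5·(33.6 − T_b)
T_b = (47.9·21.0 − 20.5·33.6) / (47.9 − 20.5) = 317.10 / 27.4 = 11.573 °C ≈ 11.6 °C.

11.6 °C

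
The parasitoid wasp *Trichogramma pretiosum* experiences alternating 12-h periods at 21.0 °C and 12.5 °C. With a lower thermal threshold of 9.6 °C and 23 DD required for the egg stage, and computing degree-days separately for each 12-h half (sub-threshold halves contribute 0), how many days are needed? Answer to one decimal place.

3.2 days

Day half: max(0, 21.0 − 9.6) × 0.5 = 11.4 × 0.5 = 5.70 DD.
Night half: max(0, 12.5 − 9.6) × 0.5 = 2.9 × 0.5 = 1.45 DD.
Per 24 h: 7.15 DD/day.
Duration = 23 / 7.15 = 3.217 ≈ 3.2 days.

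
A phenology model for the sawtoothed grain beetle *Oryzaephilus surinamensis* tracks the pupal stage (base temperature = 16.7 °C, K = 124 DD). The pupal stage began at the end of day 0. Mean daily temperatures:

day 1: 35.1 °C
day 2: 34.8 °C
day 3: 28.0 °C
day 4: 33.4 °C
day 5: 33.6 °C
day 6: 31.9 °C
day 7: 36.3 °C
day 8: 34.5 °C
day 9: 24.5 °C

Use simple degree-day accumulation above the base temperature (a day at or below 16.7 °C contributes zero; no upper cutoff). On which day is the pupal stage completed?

Daily DD above 16.7 °C: 18.4, 18.1, 11.3, 16.7, 16.9, 15.2, 19.6, 17.8, 7.8.
Cumulative: 18.4, 36.5, 47.8, 64.5, 81.4, 96.6, 116.2, 134.0, 141.8.
The total first reaches 124 DD on day 8.

day 8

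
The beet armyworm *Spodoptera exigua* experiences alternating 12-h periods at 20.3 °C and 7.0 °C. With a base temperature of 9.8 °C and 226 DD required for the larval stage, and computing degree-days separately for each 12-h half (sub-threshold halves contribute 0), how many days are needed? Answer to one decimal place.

43.0 days

Day half: max(0, 20.3 − 9.8) × 0.5 = 10.5 × 0.5 = 5.25 DD.
Night half: max(0, 7.0 − 9.8) × 0.5 = 0.0 × 0.5 = 0.00 DD.
Per 24 h: 5.25 DD/day.
Duration = 226 / 5.25 = 43.048 ≈ 43.0 days.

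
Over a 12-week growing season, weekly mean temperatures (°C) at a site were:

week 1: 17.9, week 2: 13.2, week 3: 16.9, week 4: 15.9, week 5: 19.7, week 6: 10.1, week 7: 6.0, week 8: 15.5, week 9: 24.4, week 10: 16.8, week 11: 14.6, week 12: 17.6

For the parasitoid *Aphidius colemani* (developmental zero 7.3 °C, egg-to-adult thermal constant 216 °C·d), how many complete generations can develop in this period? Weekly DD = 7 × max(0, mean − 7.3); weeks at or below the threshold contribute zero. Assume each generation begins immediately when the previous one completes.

3 generations

Weekly DD (7 × max(0, T̄ − 7.3)): 74.2, 41.3, 67.2, 60.2, 86.8, 19.6, 0.0, 57.4, 119.7, 66.5, 51.1, 72.1.
Season total = 716.1 DD.
Complete generations = ⌊716.1 / 216⌋ = 3.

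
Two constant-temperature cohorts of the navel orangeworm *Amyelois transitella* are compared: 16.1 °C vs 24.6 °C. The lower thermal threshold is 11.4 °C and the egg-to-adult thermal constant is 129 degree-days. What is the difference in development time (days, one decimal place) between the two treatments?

At 16.1 °C: 129 / (16.1 − 11.4) = 129 / 4.7 = 27.447 d.
At 24.6 °C: 129 / (24.6 − 11.4) = 129 / 13.2 = 9.773 d.
Difference = |27.447 − 9.773| = 17.674 ≈ 17.7 days.

17.7 days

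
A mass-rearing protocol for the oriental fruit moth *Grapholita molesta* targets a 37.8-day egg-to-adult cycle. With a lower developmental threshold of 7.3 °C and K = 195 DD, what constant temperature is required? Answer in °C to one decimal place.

12.5 °C

Required daily accumulation = 195 / 37.8 = 5.159 DD/day.
T = T_base + 5.159 = 7.3 + 5.159 = 12.459 ≈ 12.5 °C.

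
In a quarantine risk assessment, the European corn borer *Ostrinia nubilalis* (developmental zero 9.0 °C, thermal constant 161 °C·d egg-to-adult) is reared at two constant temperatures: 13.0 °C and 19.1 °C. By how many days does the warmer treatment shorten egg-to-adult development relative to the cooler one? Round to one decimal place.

24.3 days

At 13.0 °C: 161 / (13.0 − 9.0) = 161 / 4.0 = 40.250 d.
At 19.1 °C: 161 / (19.1 − 9.0) = 161 / 10.1 = 15.941 d.
Difference = |40.250 − 15.941| = 24.309 ≈ 24.3 days.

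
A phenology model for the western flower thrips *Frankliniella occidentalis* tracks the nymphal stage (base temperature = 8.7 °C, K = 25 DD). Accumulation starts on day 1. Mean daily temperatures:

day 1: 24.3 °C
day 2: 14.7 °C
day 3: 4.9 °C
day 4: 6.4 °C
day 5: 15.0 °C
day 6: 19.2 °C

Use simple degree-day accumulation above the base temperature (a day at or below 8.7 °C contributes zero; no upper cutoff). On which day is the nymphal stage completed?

Daily DD above 8.7 °C: 15.6, 6.0, 0.0, 0.0, 6.3, 10.5.
Cumulative: 15.6, 21.6, 21.6, 21.6, 27.9, 38.4.
The total first reaches 25 DD on day 5.

day 5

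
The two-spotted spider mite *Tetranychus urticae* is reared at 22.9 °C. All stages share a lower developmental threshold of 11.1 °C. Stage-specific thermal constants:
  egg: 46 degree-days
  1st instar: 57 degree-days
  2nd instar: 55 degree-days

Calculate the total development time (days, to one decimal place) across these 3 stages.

Daily accumulation at 22.9 °C = 22.9 − 11.1 = 11.8 DD/day.
Total K = 46 + 57 + 55 = 158 DD.
Total duration = 158 / 11.8 = 13.390 ≈ 13.4 days.

13.4 days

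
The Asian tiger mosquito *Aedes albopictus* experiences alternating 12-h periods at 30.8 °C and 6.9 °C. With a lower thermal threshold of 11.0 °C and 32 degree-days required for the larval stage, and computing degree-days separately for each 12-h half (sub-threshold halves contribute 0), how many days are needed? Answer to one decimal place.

Day half: max(0, 30.8 − 11.0) × 0.5 = 19.8 × 0.5 = 9.90 DD.
Night half: max(0, 6.9 − 11.0) × 0.5 = 0.0 × 0.5 = 0.00 DD.
Per 24 h: 9.90 DD/day.
Duration = 32 / 9.90 = 3.232 ≈ 3.2 days.

3.2 days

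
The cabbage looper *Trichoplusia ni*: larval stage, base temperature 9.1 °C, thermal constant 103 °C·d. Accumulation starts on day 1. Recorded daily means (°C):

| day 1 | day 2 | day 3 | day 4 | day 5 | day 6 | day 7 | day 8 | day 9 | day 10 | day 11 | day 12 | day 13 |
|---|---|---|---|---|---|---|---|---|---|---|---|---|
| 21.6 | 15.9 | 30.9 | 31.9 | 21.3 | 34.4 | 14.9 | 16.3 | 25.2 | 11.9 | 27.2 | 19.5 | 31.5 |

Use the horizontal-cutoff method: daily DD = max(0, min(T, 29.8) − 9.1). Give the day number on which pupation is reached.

day 8

Daily DD above 9.1 °C (capped at 20.7): 12.5, 6.8, 20.7, 20.7, 12.2, 20.7, 5.8, 7.2, 16.1, 2.8, 18.1, 10.4, 20.7.
Cumulative: 12.5, 19.3, 40.0, 60.7, 72.9, 93.6, 99.4, 106.6, 122.7, 125.5, 143.6, 154.0, 174.7.
The total first reaches 103 DD on day 8.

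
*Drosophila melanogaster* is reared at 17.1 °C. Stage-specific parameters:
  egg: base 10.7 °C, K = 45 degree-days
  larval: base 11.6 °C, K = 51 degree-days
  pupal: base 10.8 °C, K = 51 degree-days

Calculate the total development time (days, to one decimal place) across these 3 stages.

egg: 45 / (17.1 − 10.7) = 45 / 6.4 = 7.031 d.
larval: 51 / (17.1 − 11.6) = 51 / 5.5 = 9.273 d.
pupal: 51 / (17.1 − 10.8) = 51 / 6.3 = 8.095 d.
Sum = 24.399 ≈ 24.4 days.

24.4 days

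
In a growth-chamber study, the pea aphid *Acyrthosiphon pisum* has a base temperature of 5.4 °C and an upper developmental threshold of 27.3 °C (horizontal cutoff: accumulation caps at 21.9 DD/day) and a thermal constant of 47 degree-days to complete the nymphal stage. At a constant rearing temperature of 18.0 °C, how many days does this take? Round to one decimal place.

Daily accumulation = 18.0 − 5.4 = 12.6 DD/day.
Duration = 47 / 12.6 = 3.730 ≈ 3.7 days.

3.7 days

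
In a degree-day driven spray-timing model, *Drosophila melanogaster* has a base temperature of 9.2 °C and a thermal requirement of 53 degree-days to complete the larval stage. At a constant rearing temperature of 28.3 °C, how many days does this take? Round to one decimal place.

Daily accumulation = 28.3 − 9.2 = 19.1 DD/day.
Duration = 53 / 19.1 = 2.775 ≈ 2.8 days.

2.8 days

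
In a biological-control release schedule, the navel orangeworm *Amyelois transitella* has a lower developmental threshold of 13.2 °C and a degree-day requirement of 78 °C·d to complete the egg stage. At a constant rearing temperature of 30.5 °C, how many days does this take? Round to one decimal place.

4.5 days

Daily accumulation = 30.5 − 13.2 = 17.3 DD/day.
Duration = 78 / 17.3 = 4.509 ≈ 4.5 days.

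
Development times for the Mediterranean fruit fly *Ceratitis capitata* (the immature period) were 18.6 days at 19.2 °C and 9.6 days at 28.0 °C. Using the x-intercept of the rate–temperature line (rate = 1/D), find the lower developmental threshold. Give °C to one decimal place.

Linear rate model ⇒ the product D·(T − T_b) is constant across temperatures.
18.6·(19.2 − T_b) = 9.6·(28.0 − T_b)
T_b = (18.6·19.2 − 9.6·28.0) / (18.6 − 9.6) = 88.32 / 9.0 = 9.813 °C ≈ 9.8 °C.

9.8 °C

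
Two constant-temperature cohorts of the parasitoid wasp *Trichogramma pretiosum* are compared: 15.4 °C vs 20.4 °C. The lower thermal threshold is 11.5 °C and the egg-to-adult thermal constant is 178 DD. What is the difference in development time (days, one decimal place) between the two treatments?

25.6 days

At 15.4 °C: 178 / (15.4 − 11.5) = 178 / 3.9 = 45.641 d.
At 20.4 °C: 178 / (20.4 − 11.5) = 178 / 8.9 = 20.000 d.
Difference = |45.641 − 20.000| = 25.641 ≈ 25.6 days.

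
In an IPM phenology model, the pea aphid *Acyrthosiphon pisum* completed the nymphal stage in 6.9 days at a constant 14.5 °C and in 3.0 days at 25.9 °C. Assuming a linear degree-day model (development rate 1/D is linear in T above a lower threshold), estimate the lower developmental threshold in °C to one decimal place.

Linear rate model ⇒ the product D·(T − T_b) is constant across temperatures.
6.9·(14.5 − T_b) = 3.0·(25.9 − T_b)
T_b = (6.9·14.5 − 3.0·25.9) / (6.9 − 3.0) = 22.35 / 3.9 = 5.731 °C ≈ 5.7 °C.

5.7 °C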